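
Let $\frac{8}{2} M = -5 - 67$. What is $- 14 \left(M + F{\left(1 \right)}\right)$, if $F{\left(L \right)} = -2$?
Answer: $280$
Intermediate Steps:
$M = -18$ ($M = \frac{-5 - 67}{4} = \frac{1}{4} \left(-72\right) = -18$)
$- 14 \left(M + F{\left(1 \right)}\right) = - 14 \left(-18 - 2\right) = \left(-14\right) \left(-20\right) = 280$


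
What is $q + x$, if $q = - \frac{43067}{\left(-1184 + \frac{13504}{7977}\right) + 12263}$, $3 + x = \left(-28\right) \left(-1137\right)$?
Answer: $\frac{2813397193812}{88390687} \approx 31829.0$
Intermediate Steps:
$x = 31833$ ($x = -3 - -31836 = -3 + 31836 = 31833$)
$q = - \frac{343545459}{88390687}$ ($q = - \frac{43067}{\left(-1184 + 13504 \cdot \frac{1}{7977}\right) + 12263} = - \frac{43067}{\left(-1184 + \frac{13504}{7977}\right) + 12263} = - \frac{43067}{- \frac{9431264}{7977} + 12263} = - \frac{43067}{\frac{88390687}{7977}} = \left(-43067\right) \frac{7977}{88390687} = - \frac{343545459}{88390687} \approx -3.8867$)
$q + x = - \frac{343545459}{88390687} + 31833 = \frac{2813397193812}{88390687}$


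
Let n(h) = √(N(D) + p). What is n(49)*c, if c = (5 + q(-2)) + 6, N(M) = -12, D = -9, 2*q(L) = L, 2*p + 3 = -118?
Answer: 5*I*√290 ≈ 85.147*I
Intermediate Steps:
p = -121/2 (p = -3/2 + (½)*(-118) = -3/2 - 59 = -121/2 ≈ -60.500)
q(L) = L/2
c = 10 (c = (5 + (½)*(-2)) + 6 = (5 - 1) + 6 = 4 + 6 = 10)
n(h) = I*√290/2 (n(h) = √(-12 - 121/2) = √(-145/2) = I*√290/2)
n(49)*c = (I*√290/2)*10 = 5*I*√290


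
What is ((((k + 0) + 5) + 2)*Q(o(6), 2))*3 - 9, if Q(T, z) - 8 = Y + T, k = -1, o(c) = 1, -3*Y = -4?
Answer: 177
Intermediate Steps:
Y = 4/3 (Y = -⅓*(-4) = 4/3 ≈ 1.3333)
Q(T, z) = 28/3 + T (Q(T, z) = 8 + (4/3 + T) = 28/3 + T)
((((k + 0) + 5) + 2)*Q(o(6), 2))*3 - 9 = ((((-1 + 0) + 5) + 2)*(28/3 + 1))*3 - 9 = (((-1 + 5) + 2)*(31/3))*3 - 9 = ((4 + 2)*(31/3))*3 - 9 = (6*(31/3))*3 - 9 = 62*3 - 9 = 186 - 9 = 177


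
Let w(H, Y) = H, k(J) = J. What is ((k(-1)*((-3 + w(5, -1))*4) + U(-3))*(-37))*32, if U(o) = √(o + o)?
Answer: 9472 - 1184*I*√6 ≈ 9472.0 - 2900.2*I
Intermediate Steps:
U(o) = √2*√o (U(o) = √(2*o) = √2*√o)
((k(-1)*((-3 + w(5, -1))*4) + U(-3))*(-37))*32 = ((-(-3 + 5)*4 + √2*√(-3))*(-37))*32 = ((-2*4 + √2*(I*√3))*(-37))*32 = ((-1*8 + I*√6)*(-37))*32 = ((-8 + I*√6)*(-37))*32 = (296 - 37*I*√6)*32 = 9472 - 1184*I*√6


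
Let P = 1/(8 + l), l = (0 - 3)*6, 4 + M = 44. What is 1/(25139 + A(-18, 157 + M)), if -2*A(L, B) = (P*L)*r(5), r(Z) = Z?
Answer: 2/50269 ≈ 3.9786e-5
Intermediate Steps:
M = 40 (M = -4 + 44 = 40)
l = -18 (l = -3*6 = -18)
P = -1/10 (P = 1/(8 - 18) = 1/(-10) = -1/10 ≈ -0.10000)
A(L, B) = L/4 (A(L, B) = -(-L/10)*5/2 = -(-1)*L/4 = L/4)
1/(25139 + A(-18, 157 + M)) = 1/(25139 + (1/4)*(-18)) = 1/(25139 - 9/2) = 1/(50269/2) = 2/50269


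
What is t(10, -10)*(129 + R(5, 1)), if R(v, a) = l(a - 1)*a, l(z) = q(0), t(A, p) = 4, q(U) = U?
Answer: 516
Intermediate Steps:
l(z) = 0
R(v, a) = 0 (R(v, a) = 0*a = 0)
t(10, -10)*(129 + R(5, 1)) = 4*(129 + 0) = 4*129 = 516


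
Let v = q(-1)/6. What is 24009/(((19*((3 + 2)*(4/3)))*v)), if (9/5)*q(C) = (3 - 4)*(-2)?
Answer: 1944729/1900 ≈ 1023.5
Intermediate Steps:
q(C) = 10/9 (q(C) = 5*((3 - 4)*(-2))/9 = 5*(-1*(-2))/9 = (5/9)*2 = 10/9)
v = 5/27 (v = (10/9)/6 = (10/9)*(1/6) = 5/27 ≈ 0.18519)
24009/(((19*((3 + 2)*(4/3)))*v)) = 24009/(((19*((3 + 2)*(4/3)))*(5/27))) = 24009/(((19*(5*(4*(1/3))))*(5/27))) = 24009/(((19*(5*(4/3)))*(5/27))) = 24009/(((19*(20/3))*(5/27))) = 24009/(((380/3)*(5/27))) = 24009/(1900/81) = 24009*(81/1900) = 1944729/1900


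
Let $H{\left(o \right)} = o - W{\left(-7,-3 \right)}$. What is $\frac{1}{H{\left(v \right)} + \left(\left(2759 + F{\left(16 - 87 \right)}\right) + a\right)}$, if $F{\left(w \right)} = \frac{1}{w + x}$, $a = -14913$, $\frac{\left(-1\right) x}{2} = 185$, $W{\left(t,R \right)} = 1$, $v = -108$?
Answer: $- \frac{441}{5407984} \approx -8.1546 \cdot 10^{-5}$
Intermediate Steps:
$x = -370$ ($x = \left(-2\right) 185 = -370$)
$H{\left(o \right)} = -1 + o$ ($H{\left(o \right)} = o - 1 = -1 + o$)
$F{\left(w \right)} = \frac{1}{-370 + w}$ ($F{\left(w \right)} = \frac{1}{w - 370} = \frac{1}{-370 + w}$)
$\frac{1}{H{\left(v \right)} + \left(\left(2759 + F{\left(16 - 87 \right)}\right) + a\right)} = \frac{1}{\left(-1 - 108\right) - \left(12154 - \frac{1}{-370 + \left(16 - 87\right)}\right)} = \frac{1}{-109 - \left(12154 - \frac{1}{-370 - 71}\right)} = \frac{1}{-109 - \left(12154 + \frac{1}{441}\right)} = \frac{1}{-109 + \left(\left(2759 - \frac{1}{441}\right) - 14913\right)} = \frac{1}{-109 + \left(\frac{1216718}{441} - 14913\right)} = \frac{1}{-109 - \frac{5359915}{441}} = \frac{1}{- \frac{5407984}{441}} = - \frac{441}{5407984}$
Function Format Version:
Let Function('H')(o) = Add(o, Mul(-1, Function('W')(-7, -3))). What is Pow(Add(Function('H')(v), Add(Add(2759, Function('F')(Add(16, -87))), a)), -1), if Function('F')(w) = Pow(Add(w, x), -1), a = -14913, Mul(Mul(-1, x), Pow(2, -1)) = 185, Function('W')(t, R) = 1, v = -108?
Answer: Rational(-441, 5407984) ≈ -8.1546e-5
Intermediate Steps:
x = -370 (x = Mul(-2, 185) = -370)
Function('H')(o) = Add(-1, o) (Function('H')(o) = Add(o, Mul(-1, 1)) = Add(o, -1) = Add(-1, o))
Function('F')(w) = Pow(Add(-370, w), -1) (Function('F')(w) = Pow(Add(w, -370), -1) = Pow(Add(-370, w), -1))
Pow(Add(Function('H')(v), Add(Add(2759, Function('F')(Add(16, -87))), a)), -1) = Pow(Add(Add(-1, -108), Add(Add(2759, Pow(Add(-370, Add(16, -87)), -1)), -14913)), -1) = Pow(Add(-109, Add(Add(2759, Pow(Add(-370, -71), -1)), -14913)), -1) = Pow(Add(-109, Add(Add(2759, Pow(-441, -1)), -14913)), -1) = Pow(Add(-109, Add(Add(2759, Rational(-1, 441)), -14913)), -1) = Pow(Add(-109, Add(Rational(1216718, 441), -14913)), -1) = Pow(Add(-109, Rational(-5359915, 441)), -1) = Pow(Rational(-5407984, 441), -1) = Rational(-441, 5407984)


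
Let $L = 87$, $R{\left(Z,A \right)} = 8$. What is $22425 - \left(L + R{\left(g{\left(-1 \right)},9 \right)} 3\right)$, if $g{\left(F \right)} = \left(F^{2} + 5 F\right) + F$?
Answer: $22314$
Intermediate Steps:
$g{\left(F \right)} = F^{2} + 6 F$
$22425 - \left(L + R{\left(g{\left(-1 \right)},9 \right)} 3\right) = 22425 - \left(87 + 8 \cdot 3\right) = 22425 - \left(87 + 24\right) = 22425 - 111 = 22314$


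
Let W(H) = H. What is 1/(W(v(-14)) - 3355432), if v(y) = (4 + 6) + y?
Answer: -1/3355436 ≈ -2.9802e-7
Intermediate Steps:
v(y) = 10 + y
1/(W(v(-14)) - 3355432) = 1/((10 - 14) - 3355432) = 1/(-4 - 3355432) = 1/(-3355436) = -1/3355436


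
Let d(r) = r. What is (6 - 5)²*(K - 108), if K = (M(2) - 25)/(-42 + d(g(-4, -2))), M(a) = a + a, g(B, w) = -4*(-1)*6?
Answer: -641/6 ≈ -106.83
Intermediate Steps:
g(B, w) = 24 (g(B, w) = 4*6 = 24)
M(a) = 2*a
K = 7/6 (K = (2*2 - 25)/(-42 + 24) = (4 - 25)/(-18) = -21*(-1/18) = 7/6 ≈ 1.1667)
(6 - 5)²*(K - 108) = (6 - 5)²*(7/6 - 108) = 1²*(-641/6) = 1*(-641/6) = -641/6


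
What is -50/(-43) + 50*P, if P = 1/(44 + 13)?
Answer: 5000/2451 ≈ 2.0400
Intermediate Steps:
P = 1/57 ≈ 0.017544
-50/(-43) + 50*P = -50/(-43) + 50*(1/57) = -50*(-1/43) + 50/57 = 50/43 + 50/57 = 5000/2451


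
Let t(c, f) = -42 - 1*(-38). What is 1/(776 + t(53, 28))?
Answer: 1/772 ≈ 0.0012953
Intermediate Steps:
t(c, f) = -4 (t(c, f) = -42 + 38 = -4)
1/(776 + t(53, 28)) = 1/(776 - 4) = 1/772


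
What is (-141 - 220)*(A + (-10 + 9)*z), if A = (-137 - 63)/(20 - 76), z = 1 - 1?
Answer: -9025/7 ≈ -1289.3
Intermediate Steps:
z = 0
A = 25/7 (A = -200/(-56) = -200*(-1/56) = 25/7 ≈ 3.5714)
(-141 - 220)*(A + (-10 + 9)*z) = (-141 - 220)*(25/7 + (-10 + 9)*0) = -361*(25/7 - 1*0) = -361*(25/7 + 0) = -361*25/7 = -9025/7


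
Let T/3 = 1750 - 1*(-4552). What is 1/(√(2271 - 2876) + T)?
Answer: 18906/357437441 - 11*I*√5/357437441 ≈ 5.2893e-5 - 6.8814e-8*I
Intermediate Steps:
T = 18906 (T = 3*(1750 - 1*(-4552)) = 3*(1750 + 4552) = 3*6302 = 18906)
1/(√(2271 - 2876) + T) = 1/(√(2271 - 2876) + 18906) = 1/(√(-605) + 18906) = 1/(11*I*√5 + 18906) = 1/(18906 + 11*I*√5)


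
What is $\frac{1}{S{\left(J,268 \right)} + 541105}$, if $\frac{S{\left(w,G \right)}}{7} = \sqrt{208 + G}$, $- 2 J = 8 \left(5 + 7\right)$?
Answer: $\frac{541105}{292794597701} - \frac{14 \sqrt{119}}{292794597701} \approx 1.8475 \cdot 10^{-6}$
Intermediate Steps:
$J = -48$ ($J = - \frac{8 \left(5 + 7\right)}{2} = - \frac{8 \cdot 12}{2} = \left(- \frac{1}{2}\right) 96 = -48$)
$S{\left(w,G \right)} = 7 \sqrt{208 + G}$
$\frac{1}{S{\left(J,268 \right)} + 541105} = \frac{1}{7 \sqrt{208 + 268} + 541105} = \frac{1}{7 \sqrt{476} + 541105} = \frac{1}{7 \cdot 2 \sqrt{119} + 541105} = \frac{1}{14 \sqrt{119} + 541105} = \frac{1}{541105 + 14 \sqrt{119}}$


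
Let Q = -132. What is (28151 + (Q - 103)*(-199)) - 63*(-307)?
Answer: 94257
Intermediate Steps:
(28151 + (Q - 103)*(-199)) - 63*(-307) = (28151 + (-132 - 103)*(-199)) - 63*(-307) = (28151 - 235*(-199)) + 19341 = (28151 + 46765) + 19341 = 74916 + 19341 = 94257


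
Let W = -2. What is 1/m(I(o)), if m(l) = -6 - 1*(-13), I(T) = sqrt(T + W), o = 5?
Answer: 1/7 ≈ 0.14286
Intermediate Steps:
I(T) = sqrt(-2 + T) (I(T) = sqrt(T - 2) = sqrt(-2 + T))
m(l) = 7 (m(l) = -6 + 13 = 7)
1/m(I(o)) = 1/7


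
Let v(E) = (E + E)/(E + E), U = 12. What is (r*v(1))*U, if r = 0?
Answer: 0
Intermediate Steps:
v(E) = 1 (v(E) = (2*E)/((2*E)) = (2*E)*(1/(2*E)) = 1)
(r*v(1))*U = (0*1)*12 = 0*12 = 0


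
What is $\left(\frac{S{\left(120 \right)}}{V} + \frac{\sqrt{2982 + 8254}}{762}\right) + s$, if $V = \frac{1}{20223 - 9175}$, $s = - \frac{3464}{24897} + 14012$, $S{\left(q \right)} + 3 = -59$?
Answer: $- \frac{707177939999}{1053973} \approx -6.7096 \cdot 10^{5}$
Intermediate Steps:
$S{\left(q \right)} = -62$ ($S{\left(q \right)} = -3 - 59 = -62$)
$s = \frac{348853300}{24897}$ ($s = \left(-3464\right) \frac{1}{24897} + 14012 = - \frac{3464}{24897} + 14012 = \frac{348853300}{24897} \approx 14012.0$)
$V = \frac{1}{11048} \approx 9.0514 \cdot 10^{-5}$
$\left(\frac{S{\left(120 \right)}}{V} + \frac{\sqrt{2982 + 8254}}{762}\right) + s = \left(- 62 \frac{1}{\frac{1}{11048}} + \frac{\sqrt{2982 + 8254}}{762}\right) + \frac{348853300}{24897} = \left(\left(-62\right) 11048 + \sqrt{11236} \cdot \frac{1}{762}\right) + \frac{348853300}{24897} = \left(-684976 + 106 \cdot \frac{1}{762}\right) + \frac{348853300}{24897} = \left(-684976 + \frac{53}{381}\right) + \frac{348853300}{24897} = - \frac{260975803}{381} + \frac{348853300}{24897} = - \frac{707177939999}{1053973}$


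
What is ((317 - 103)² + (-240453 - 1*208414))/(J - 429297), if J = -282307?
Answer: 403071/711604 ≈ 0.56643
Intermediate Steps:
((317 - 103)² + (-240453 - 1*208414))/(J - 429297) = ((317 - 103)² + (-240453 - 1*208414))/(-282307 - 429297) = (214² + (-240453 - 208414))/(-711604) = (45796 - 448867)*(-1/711604) = -403071*(-1/711604) = 403071/711604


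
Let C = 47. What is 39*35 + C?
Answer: 1412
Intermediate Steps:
39*35 + C = 39*35 + 47 = 1365 + 47 = 1412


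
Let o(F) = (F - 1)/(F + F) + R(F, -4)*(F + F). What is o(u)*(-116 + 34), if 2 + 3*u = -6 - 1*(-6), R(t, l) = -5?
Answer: -3895/6 ≈ -649.17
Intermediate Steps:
u = -⅔ (u = -⅔ + (-6 - 1*(-6))/3 = -⅔ + (-6 + 6)/3 = -⅔ + (⅓)*0 = -⅔ + 0 = -⅔ ≈ -0.66667)
o(F) = -10*F + (-1 + F)/(2*F) (o(F) = (F - 1)/(F + F) - 5*(F + F) = (-1 + F)/((2*F)) - 10*F = (-1 + F)*(1/(2*F)) - 10*F = (-1 + F)/(2*F) - 10*F = -10*F + (-1 + F)/(2*F))
o(u)*(-116 + 34) = ((-1 - 2*(1 - 20*(-⅔))/3)/(2*(-⅔)))*(-116 + 34) = ((½)*(-3/2)*(-1 - 2*(1 + 40/3)/3))*(-82) = ((½)*(-3/2)*(-1 - ⅔*43/3))*(-82) = ((½)*(-3/2)*(-1 - 86/9))*(-82) = ((½)*(-3/2)*(-95/9))*(-82) = (95/12)*(-82) = -3895/6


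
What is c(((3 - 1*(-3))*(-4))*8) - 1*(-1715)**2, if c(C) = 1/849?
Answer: -2497100024/849 ≈ -2.9412e+6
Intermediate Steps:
c(C) = 1/849
c(((3 - 1*(-3))*(-4))*8) - 1*(-1715)**2 = 1/849 - 1*(-1715)**2 = 1/849 - 1*2941225 = 1/849 - 2941225 = -2497100024/849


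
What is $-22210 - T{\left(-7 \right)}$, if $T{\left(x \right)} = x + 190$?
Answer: $-22393$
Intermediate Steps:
$T{\left(x \right)} = 190 + x$
$-22210 - T{\left(-7 \right)} = -22210 - \left(190 - 7\right) = -22210 - 183 = -22393$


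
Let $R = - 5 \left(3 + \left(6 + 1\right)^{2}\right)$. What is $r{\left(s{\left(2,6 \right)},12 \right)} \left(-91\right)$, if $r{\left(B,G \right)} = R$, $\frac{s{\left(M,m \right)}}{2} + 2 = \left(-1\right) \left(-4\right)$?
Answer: $23660$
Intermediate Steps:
$s{\left(M,m \right)} = 4$ ($s{\left(M,m \right)} = -4 + 2 \left(\left(-1\right) \left(-4\right)\right) = -4 + 2 \cdot 4 = -4 + 8 = 4$)
$R = -260$ ($R = - 5 \left(3 + 7^{2}\right) = - 5 \left(3 + 49\right) = \left(-5\right) 52 = -260$)
$r{\left(B,G \right)} = -260$
$r{\left(s{\left(2,6 \right)},12 \right)} \left(-91\right) = \left(-260\right) \left(-91\right) = 23660$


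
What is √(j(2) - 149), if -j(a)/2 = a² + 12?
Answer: I*√181 ≈ 13.454*I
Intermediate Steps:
j(a) = -24 - 2*a² (j(a) = -2*(a² + 12) = -2*(12 + a²) = -24 - 2*a²)
√(j(2) - 149) = √((-24 - 2*2²) - 149) = √((-24 - 2*4) - 149) = √((-24 - 8) - 149) = √(-32 - 149) = √(-181) = I*√181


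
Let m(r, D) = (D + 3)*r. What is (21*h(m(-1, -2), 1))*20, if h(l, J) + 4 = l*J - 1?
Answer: -2520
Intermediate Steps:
m(r, D) = r*(3 + D) (m(r, D) = (3 + D)*r = r*(3 + D))
h(l, J) = -5 + J*l (h(l, J) = -4 + (l*J - 1) = -4 + (J*l - 1) = -4 + (-1 + J*l) = -5 + J*l)
(21*h(m(-1, -2), 1))*20 = (21*(-5 + 1*(-(3 - 2))))*20 = (21*(-5 + 1*(-1*1)))*20 = (21*(-5 + 1*(-1)))*20 = (21*(-5 - 1))*20 = (21*(-6))*20 = -126*20 = -2520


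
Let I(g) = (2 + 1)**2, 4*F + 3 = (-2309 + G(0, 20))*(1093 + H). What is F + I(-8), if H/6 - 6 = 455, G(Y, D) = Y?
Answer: -4455199/2 ≈ -2.2276e+6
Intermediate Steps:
H = 2766 (H = 36 + 6*455 = 36 + 2730 = 2766)
F = -4455217/2 (F = -3/4 + ((-2309 + 0)*(1093 + 2766))/4 = -3/4 + (-2309*3859)/4 = -3/4 + (1/4)*(-8910431) = -3/4 - 8910431/4 = -4455217/2 ≈ -2.2276e+6)
I(g) = 9 (I(g) = 3**2 = 9)
F + I(-8) = -4455217/2 + 9 = -4455199/2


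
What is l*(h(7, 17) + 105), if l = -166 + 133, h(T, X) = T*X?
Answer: -7392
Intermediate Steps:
l = -33
l*(h(7, 17) + 105) = -33*(7*17 + 105) = -33*(119 + 105) = -33*224 = -7392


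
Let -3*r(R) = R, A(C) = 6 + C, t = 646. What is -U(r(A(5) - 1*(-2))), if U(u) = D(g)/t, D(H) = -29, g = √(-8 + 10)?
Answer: 29/646 ≈ 0.044892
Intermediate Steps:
g = √2 ≈ 1.4142
r(R) = -R/3
U(u) = -29/646
-U(r(A(5) - 1*(-2))) = -1*(-29/646) = 29/646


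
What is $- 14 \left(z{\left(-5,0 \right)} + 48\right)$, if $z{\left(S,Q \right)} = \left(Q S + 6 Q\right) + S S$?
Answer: $-1022$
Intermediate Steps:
$z{\left(S,Q \right)} = S^{2} + 6 Q + Q S$ ($z{\left(S,Q \right)} = \left(6 Q + Q S\right) + S^{2} = S^{2} + 6 Q + Q S$)
$- 14 \left(z{\left(-5,0 \right)} + 48\right) = - 14 \left(\left(\left(-5\right)^{2} + 6 \cdot 0 + 0 \left(-5\right)\right) + 48\right) = - 14 \left(\left(25 + 0 + 0\right) + 48\right) = - 14 \left(25 + 48\right) = \left(-14\right) 73 = -1022$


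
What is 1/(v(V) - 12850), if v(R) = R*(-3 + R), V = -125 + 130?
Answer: -1/12840 ≈ -7.7882e-5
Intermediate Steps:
V = 5
1/(v(V) - 12850) = 1/(5*(-3 + 5) - 12850) = 1/(5*2 - 12850) = 1/(10 - 12850) = 1/(-12840) = -1/12840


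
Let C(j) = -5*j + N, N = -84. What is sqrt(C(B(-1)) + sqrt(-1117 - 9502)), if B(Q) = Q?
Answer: sqrt(-79 + I*sqrt(10619)) ≈ 5.0421 + 10.219*I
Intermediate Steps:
C(j) = -84 - 5*j (C(j) = -5*j - 84 = -84 - 5*j)
sqrt(C(B(-1)) + sqrt(-1117 - 9502)) = sqrt((-84 - 5*(-1)) + sqrt(-1117 - 9502)) = sqrt((-84 + 5) + sqrt(-10619)) = sqrt(-79 + I*sqrt(10619))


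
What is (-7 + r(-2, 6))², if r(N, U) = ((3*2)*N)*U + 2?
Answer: 5929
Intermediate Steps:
r(N, U) = 2 + 6*N*U (r(N, U) = (6*N)*U + 2 = 6*N*U + 2 = 2 + 6*N*U)
(-7 + r(-2, 6))² = (-7 + (2 + 6*(-2)*6))² = (-7 + (2 - 72))² = (-7 - 70)² = (-77)² = 5929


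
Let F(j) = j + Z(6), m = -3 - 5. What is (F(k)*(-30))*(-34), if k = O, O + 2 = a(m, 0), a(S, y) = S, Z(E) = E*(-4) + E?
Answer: -28560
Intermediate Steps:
Z(E) = -3*E (Z(E) = -4*E + E = -3*E)
m = -8
O = -10 (O = -2 - 8 = -10)
k = -10
F(j) = -18 + j (F(j) = j - 3*6 = j - 18 = -18 + j)
(F(k)*(-30))*(-34) = ((-18 - 10)*(-30))*(-34) = -28*(-30)*(-34) = 840*(-34) = -28560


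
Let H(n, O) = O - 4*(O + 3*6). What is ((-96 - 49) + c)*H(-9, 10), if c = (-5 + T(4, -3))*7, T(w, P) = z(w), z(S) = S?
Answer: 15504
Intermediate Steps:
T(w, P) = w
c = -7 (c = (-5 + 4)*7 = -1*7 = -7)
H(n, O) = -72 - 3*O (H(n, O) = O - 4*(O + 18) = O - 4*(18 + O) = O + (-72 - 4*O) = -72 - 3*O)
((-96 - 49) + c)*H(-9, 10) = ((-96 - 49) - 7)*(-72 - 3*10) = (-145 - 7)*(-72 - 30) = -152*(-102) = 15504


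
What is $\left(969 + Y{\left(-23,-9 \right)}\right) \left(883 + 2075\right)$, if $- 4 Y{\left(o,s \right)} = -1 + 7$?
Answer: $2861865$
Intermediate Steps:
$Y{\left(o,s \right)} = - \frac{3}{2}$ ($Y{\left(o,s \right)} = - \frac{-1 + 7}{4} = \left(- \frac{1}{4}\right) 6 = - \frac{3}{2}$)
$\left(969 + Y{\left(-23,-9 \right)}\right) \left(883 + 2075\right) = \left(969 - \frac{3}{2}\right) \left(883 + 2075\right) = \frac{1935}{2} \cdot 2958 = 2861865$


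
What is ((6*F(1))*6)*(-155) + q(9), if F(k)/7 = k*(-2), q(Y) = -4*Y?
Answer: 78084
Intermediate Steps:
F(k) = -14*k (F(k) = 7*(k*(-2)) = 7*(-2*k) = -14*k)
((6*F(1))*6)*(-155) + q(9) = ((6*(-14*1))*6)*(-155) - 4*9 = ((6*(-14))*6)*(-155) - 36 = -84*6*(-155) - 36 = -504*(-155) - 36 = 78120 - 36 = 78084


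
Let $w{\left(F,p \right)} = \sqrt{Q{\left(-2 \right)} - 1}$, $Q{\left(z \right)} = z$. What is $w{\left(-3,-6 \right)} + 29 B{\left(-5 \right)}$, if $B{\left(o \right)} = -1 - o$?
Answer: $116 + i \sqrt{3} \approx 116.0 + 1.732 i$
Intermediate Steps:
$w{\left(F,p \right)} = i \sqrt{3}$ ($w{\left(F,p \right)} = \sqrt{-2 - 1} = \sqrt{-3} = i \sqrt{3}$)
$w{\left(-3,-6 \right)} + 29 B{\left(-5 \right)} = i \sqrt{3} + 29 \left(-1 - -5\right) = i \sqrt{3} + 29 \left(-1 + 5\right) = i \sqrt{3} + 29 \cdot 4 = i \sqrt{3} + 116 = 116 + i \sqrt{3}$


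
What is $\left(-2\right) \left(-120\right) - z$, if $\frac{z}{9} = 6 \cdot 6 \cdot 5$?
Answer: $-1380$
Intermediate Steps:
$z = 1620$ ($z = 9 \cdot 6 \cdot 6 \cdot 5 = 9 \cdot 36 \cdot 5 = 9 \cdot 180 = 1620$)
$\left(-2\right) \left(-120\right) - z = \left(-2\right) \left(-120\right) - 1620 = 240 - 1620 = -1380$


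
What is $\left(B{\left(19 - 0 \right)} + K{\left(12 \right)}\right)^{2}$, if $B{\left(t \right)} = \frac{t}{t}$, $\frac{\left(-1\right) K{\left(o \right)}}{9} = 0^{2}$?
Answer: $1$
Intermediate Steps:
$K{\left(o \right)} = 0$ ($K{\left(o \right)} = - 9 \cdot 0^{2} = \left(-9\right) 0 = 0$)
$B{\left(t \right)} = 1$
$\left(B{\left(19 - 0 \right)} + K{\left(12 \right)}\right)^{2} = \left(1 + 0\right)^{2} = 1^{2} = 1$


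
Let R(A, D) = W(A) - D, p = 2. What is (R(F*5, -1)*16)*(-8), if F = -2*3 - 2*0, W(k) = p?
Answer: -384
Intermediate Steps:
W(k) = 2
F = -6 (F = -6 + 0 = -6)
R(A, D) = 2 - D
(R(F*5, -1)*16)*(-8) = ((2 - 1*(-1))*16)*(-8) = ((2 + 1)*16)*(-8) = (3*16)*(-8) = 48*(-8) = -384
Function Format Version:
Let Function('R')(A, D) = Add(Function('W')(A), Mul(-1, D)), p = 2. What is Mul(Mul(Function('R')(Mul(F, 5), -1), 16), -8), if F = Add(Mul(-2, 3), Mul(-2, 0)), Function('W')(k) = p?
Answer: -384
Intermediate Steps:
Function('W')(k) = 2
F = -6 (F = Add(-6, 0) = -6)
Function('R')(A, D) = Add(2, Mul(-1, D))
Mul(Mul(Function('R')(Mul(F, 5), -1), 16), -8) = Mul(Mul(Add(2, Mul(-1, -1)), 16), -8) = Mul(Mul(Add(2, 1), 16), -8) = Mul(Mul(3, 16), -8) = Mul(48, -8) = -384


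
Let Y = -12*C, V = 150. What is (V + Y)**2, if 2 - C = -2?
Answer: 10404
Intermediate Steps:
C = 4 (C = 2 - 1*(-2) = 2 + 2 = 4)
Y = -48 (Y = -12*4 = -48)
(V + Y)**2 = (150 - 48)**2 = 102**2 = 10404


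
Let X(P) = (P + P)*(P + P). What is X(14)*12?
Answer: 9408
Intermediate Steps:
X(P) = 4*P² (X(P) = (2*P)*(2*P) = 4*P²)
X(14)*12 = (4*14²)*12 = (4*196)*12 = 784*12 = 9408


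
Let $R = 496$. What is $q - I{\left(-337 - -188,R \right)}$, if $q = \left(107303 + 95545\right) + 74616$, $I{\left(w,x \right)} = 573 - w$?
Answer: $276742$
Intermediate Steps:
$q = 277464$ ($q = 202848 + 74616 = 277464$)
$q - I{\left(-337 - -188,R \right)} = 277464 - \left(573 - \left(-337 - -188\right)\right) = 277464 - \left(573 - \left(-337 + 188\right)\right) = 277464 - \left(573 - -149\right) = 277464 - \left(573 + 149\right) = 277464 - 722 = 276742$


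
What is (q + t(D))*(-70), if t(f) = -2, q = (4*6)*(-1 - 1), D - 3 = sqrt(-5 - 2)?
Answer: 3500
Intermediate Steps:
D = 3 + I*sqrt(7) (D = 3 + sqrt(-5 - 2) = 3 + sqrt(-7) = 3 + I*sqrt(7) ≈ 3.0 + 2.6458*I)
q = -48 (q = 24*(-2) = -48)
(q + t(D))*(-70) = (-48 - 2)*(-70) = -50*(-70) = 3500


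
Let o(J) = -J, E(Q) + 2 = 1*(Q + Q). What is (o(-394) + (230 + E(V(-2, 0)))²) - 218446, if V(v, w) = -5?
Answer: -170528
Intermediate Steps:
E(Q) = -2 + 2*Q (E(Q) = -2 + 1*(Q + Q) = -2 + 1*(2*Q) = -2 + 2*Q)
(o(-394) + (230 + E(V(-2, 0)))²) - 218446 = (-1*(-394) + (230 + (-2 + 2*(-5)))²) - 218446 = (394 + (230 + (-2 - 10))²) - 218446 = (394 + (230 - 12)²) - 218446 = (394 + 218²) - 218446 = (394 + 47524) - 218446 = 47918 - 218446 = -170528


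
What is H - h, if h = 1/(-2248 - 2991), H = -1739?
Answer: -9110620/5239 ≈ -1739.0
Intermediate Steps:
h = -1/5239 (h = 1/(-5239) = -1/5239 ≈ -0.00019088)
H - h = -1739 - 1*(-1/5239) = -1739 + 1/5239 = -9110620/5239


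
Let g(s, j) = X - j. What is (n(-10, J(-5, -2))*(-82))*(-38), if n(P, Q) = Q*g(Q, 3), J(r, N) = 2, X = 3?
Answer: 0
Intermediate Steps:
g(s, j) = 3 - j
n(P, Q) = 0 (n(P, Q) = Q*(3 - 1*3) = Q*(3 - 3) = Q*0 = 0)
(n(-10, J(-5, -2))*(-82))*(-38) = (0*(-82))*(-38) = 0*(-38) = 0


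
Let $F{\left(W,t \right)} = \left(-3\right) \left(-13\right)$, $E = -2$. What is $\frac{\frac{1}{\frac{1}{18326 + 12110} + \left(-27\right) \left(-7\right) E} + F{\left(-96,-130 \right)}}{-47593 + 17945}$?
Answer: $- \frac{448657037}{341094517936} \approx -0.0013153$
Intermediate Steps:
$F{\left(W,t \right)} = 39$
$\frac{\frac{1}{\frac{1}{18326 + 12110} + \left(-27\right) \left(-7\right) E} + F{\left(-96,-130 \right)}}{-47593 + 17945} = \frac{\frac{1}{\frac{1}{18326 + 12110} + \left(-27\right) \left(-7\right) \left(-2\right)} + 39}{-47593 + 17945} = \frac{\frac{1}{\frac{1}{30436} + 189 \left(-2\right)} + 39}{-29648} = \left(\frac{1}{\frac{1}{30436} - 378} + 39\right) \left(- \frac{1}{29648}\right) = \left(\frac{1}{- \frac{11504807}{30436}} + 39\right) \left(- \frac{1}{29648}\right) = \left(- \frac{30436}{11504807} + 39\right) \left(- \frac{1}{29648}\right) = \frac{448657037}{11504807} \left(- \frac{1}{29648}\right) = - \frac{448657037}{341094517936}$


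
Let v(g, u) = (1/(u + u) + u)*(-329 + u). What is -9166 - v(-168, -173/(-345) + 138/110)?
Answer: -233032524636179/27421455600 ≈ -8498.2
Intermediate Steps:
v(g, u) = (-329 + u)*(u + 1/(2*u)) (v(g, u) = (1/(2*u) + u)*(-329 + u) = (u + 1/(2*u))*(-329 + u) = (-329 + u)*(u + 1/(2*u)))
-9166 - v(-168, -173/(-345) + 138/110) = -9166 - (1/2 + (-173/(-345) + 138/110)**2 - 329*(-173/(-345) + 138/110) - 329/(2*(-173/(-345) + 138/110))) = -9166 - (1/2 + (-173*(-1/345) + 138*(1/110))**2 - 329*(-173*(-1/345) + 138*(1/110)) - 329/(2*(-173*(-1/345) + 138*(1/110)))) = -9166 - (1/2 + (173/345 + 69/55)**2 - 329*(173/345 + 69/55) - 329/(2*(173/345 + 69/55))) = -9166 - (1/2 + (6664/3795)**2 - 329*6664/3795 - 329/(2*6664/3795)) = -9166 - (1/2 + 44408896/14402025 - 2192456/3795 - 329/2*3795/6664) = -9166 - (1/2 + 44408896/14402025 - 2192456/3795 - 178365/1904) = -9166 - 1*(-18312537393421/27421455600) = -9166 + 18312537393421/27421455600 = -233032524636179/27421455600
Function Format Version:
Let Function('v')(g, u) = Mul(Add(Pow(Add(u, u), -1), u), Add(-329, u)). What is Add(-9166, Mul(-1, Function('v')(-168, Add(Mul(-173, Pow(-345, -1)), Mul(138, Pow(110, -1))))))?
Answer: Rational(-233032524636179, 27421455600) ≈ -8498.2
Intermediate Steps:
Function('v')(g, u) = Mul(Add(-329, u), Add(u, Mul(Rational(1, 2), Pow(u, -1)))) (Function('v')(g, u) = Mul(Add(Pow(Mul(2, u), -1), u), Add(-329, u)) = Mul(Add(Mul(Rational(1, 2), Pow(u, -1)), u), Add(-329, u)) = Mul(Add(u, Mul(Rational(1, 2), Pow(u, -1))), Add(-329, u)) = Mul(Add(-329, u), Add(u, Mul(Rational(1, 2), Pow(u, -1)))))
Add(-9166, Mul(-1, Function('v')(-168, Add(Mul(-173, Pow(-345, -1)), Mul(138, Pow(110, -1)))))) = Add(-9166, Mul(-1, Add(Rational(1, 2), Pow(Add(Mul(-173, Pow(-345, -1)), Mul(138, Pow(110, -1))), 2), Mul(-329, Add(Mul(-173, Pow(-345, -1)), Mul(138, Pow(110, -1)))), Mul(Rational(-329, 2), Pow(Add(Mul(-173, Pow(-345, -1)), Mul(138, Pow(110, -1))), -1))))) = Add(-9166, Mul(-1, Add(Rational(1, 2), Pow(Add(Mul(-173, Rational(-1, 345)), Mul(138, Rational(1, 110))), 2), Mul(-329, Add(Mul(-173, Rational(-1, 345)), Mul(138, Rational(1, 110)))), Mul(Rational(-329, 2), Pow(Add(Mul(-173, Rational(-1, 345)), Mul(138, Rational(1, 110))), -1))))) = Add(-9166, Mul(-1, Add(Rational(1, 2), Pow(Add(Rational(173, 345), Rational(69, 55)), 2), Mul(-329, Add(Rational(173, 345), Rational(69, 55))), Mul(Rational(-329, 2), Pow(Add(Rational(173, 345), Rational(69, 55)), -1))))) = Add(-9166, Mul(-1, Add(Rational(1, 2), Pow(Rational(6664, 3795), 2), Mul(-329, Rational(6664, 3795)), Mul(Rational(-329, 2), Pow(Rational(6664, 3795), -1))))) = Add(-9166, Mul(-1, Add(Rational(1, 2), Rational(44408896, 14402025), Rational(-2192456, 3795), Mul(Rational(-329, 2), Rational(3795, 6664))))) = Add(-9166, Mul(-1, Add(Rational(1, 2), Rational(44408896, 14402025), Rational(-2192456, 3795), Rational(-178365, 1904)))) = Add(-9166, Mul(-1, Rational(-18312537393421, 27421455600))) = Add(-9166, Rational(18312537393421, 27421455600)) = Rational(-233032524636179, 27421455600)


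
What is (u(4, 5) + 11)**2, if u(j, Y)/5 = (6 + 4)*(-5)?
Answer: 57121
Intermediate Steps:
u(j, Y) = -250 (u(j, Y) = 5*((6 + 4)*(-5)) = 5*(10*(-5)) = 5*(-50) = -250)
(u(4, 5) + 11)**2 = (-250 + 11)**2 = (-239)**2 = 57121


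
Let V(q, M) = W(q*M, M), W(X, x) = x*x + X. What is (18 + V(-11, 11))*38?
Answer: 684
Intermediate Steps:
W(X, x) = X + x² (W(X, x) = x² + X = X + x²)
V(q, M) = M² + M*q (V(q, M) = q*M + M² = M*q + M² = M² + M*q)
(18 + V(-11, 11))*38 = (18 + 11*(11 - 11))*38 = (18 + 11*0)*38 = (18 + 0)*38 = 18*38 = 684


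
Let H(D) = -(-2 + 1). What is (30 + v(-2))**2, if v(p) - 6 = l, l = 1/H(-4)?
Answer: 1369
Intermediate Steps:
H(D) = 1 (H(D) = -1*(-1) = 1)
l = 1 (l = 1/1 = 1)
v(p) = 7 (v(p) = 6 + 1 = 7)
(30 + v(-2))**2 = (30 + 7)**2 = 37**2 = 1369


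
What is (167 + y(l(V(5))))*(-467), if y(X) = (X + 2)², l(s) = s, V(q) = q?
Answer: -100872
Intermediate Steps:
y(X) = (2 + X)²
(167 + y(l(V(5))))*(-467) = (167 + (2 + 5)²)*(-467) = (167 + 7²)*(-467) = (167 + 49)*(-467) = 216*(-467) = -100872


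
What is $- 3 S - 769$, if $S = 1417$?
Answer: $-5020$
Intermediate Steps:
$- 3 S - 769 = \left(-3\right) 1417 - 769 = -4251 - 769 = -5020$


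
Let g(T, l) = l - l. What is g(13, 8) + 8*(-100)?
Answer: -800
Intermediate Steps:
g(T, l) = 0
g(13, 8) + 8*(-100) = 0 + 8*(-100) = 0 - 800 = -800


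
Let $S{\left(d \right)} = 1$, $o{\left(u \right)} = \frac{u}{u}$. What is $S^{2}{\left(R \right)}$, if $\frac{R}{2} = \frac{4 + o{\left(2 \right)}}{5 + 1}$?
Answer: $1$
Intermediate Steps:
$o{\left(u \right)} = 1$
$R = \frac{5}{3}$ ($R = 2 \frac{4 + 1}{5 + 1} = 2 \cdot \frac{5}{6} = \frac{5}{3} \approx 1.6667$)
$S^{2}{\left(R \right)} = 1^{2} = 1$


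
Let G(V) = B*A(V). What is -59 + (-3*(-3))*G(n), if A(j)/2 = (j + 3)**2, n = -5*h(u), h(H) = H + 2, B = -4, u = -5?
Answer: -23387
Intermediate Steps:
h(H) = 2 + H
n = 15 (n = -5*(2 - 5) = -5*(-3) = 15)
A(j) = 2*(3 + j)**2 (A(j) = 2*(j + 3)**2 = 2*(3 + j)**2)
G(V) = -8*(3 + V)**2
-59 + (-3*(-3))*G(n) = -59 + (-3*(-3))*(-8*(3 + 15)**2) = -59 + 9*(-8*18**2) = -59 + 9*(-8*324) = -59 + 9*(-2592) = -59 - 23328 = -23387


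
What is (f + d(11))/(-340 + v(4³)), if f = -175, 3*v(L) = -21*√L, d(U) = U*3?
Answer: 71/198 ≈ 0.35859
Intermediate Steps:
d(U) = 3*U
v(L) = -7*√L (v(L) = (-21*√L)/3 = -7*√L)
(f + d(11))/(-340 + v(4³)) = (-175 + 3*11)/(-340 - 7*√(4³)) = (-175 + 33)/(-340 - 7*√64) = -142/(-340 - 7*8) = -142/(-340 - 56) = -142/(-396) = -142*(-1/396) = 71/198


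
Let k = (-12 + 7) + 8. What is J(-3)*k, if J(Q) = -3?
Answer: -9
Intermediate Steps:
k = 3 (k = -5 + 8 = 3)
J(-3)*k = -3*3 = -9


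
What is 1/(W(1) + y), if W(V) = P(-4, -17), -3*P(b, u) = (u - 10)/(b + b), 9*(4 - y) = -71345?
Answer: 72/570967 ≈ 0.00012610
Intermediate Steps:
y = 71381/9 (y = 4 - ⅑*(-71345) = 4 + 71345/9 = 71381/9 ≈ 7931.2)
P(b, u) = -(-10 + u)/(6*b) (P(b, u) = -(u - 10)/(3*(b + b)) = -(-10 + u)/(3*(2*b)) = -(-10 + u)*1/(2*b)/3 = -(-10 + u)/(6*b))
W(V) = -9/8 (W(V) = (⅙)*(10 - 1*(-17))/(-4) = (⅙)*(-¼)*(10 + 17) = (⅙)*(-¼)*27 = -9/8)
1/(W(1) + y) = 1/(-9/8 + 71381/9) = 1/(570967/72) = 72/570967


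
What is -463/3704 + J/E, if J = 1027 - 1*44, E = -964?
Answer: -2207/1928 ≈ -1.1447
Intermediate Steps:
J = 983 (J = 1027 - 44 = 983)
-463/3704 + J/E = -463/3704 + 983/(-964) = -463*1/3704 + 983*(-1/964) = -1/8 - 983/964 = -2207/1928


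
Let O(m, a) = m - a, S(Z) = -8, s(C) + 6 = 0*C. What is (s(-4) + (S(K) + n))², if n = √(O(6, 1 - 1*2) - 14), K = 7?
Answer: (14 - I*√7)² ≈ 189.0 - 74.081*I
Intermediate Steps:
s(C) = -6 (s(C) = -6 + 0*C = -6 + 0 = -6)
n = I*√7 (n = √((6 - (1 - 1*2)) - 14) = √((6 - (1 - 2)) - 14) = √((6 - 1*(-1)) - 14) = √((6 + 1) - 14) = √(7 - 14) = √(-7) = I*√7 ≈ 2.6458*I)
(s(-4) + (S(K) + n))² = (-6 + (-8 + I*√7))² = (-14 + I*√7)²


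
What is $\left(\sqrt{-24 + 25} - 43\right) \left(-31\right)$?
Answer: $1302$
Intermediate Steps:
$\left(\sqrt{-24 + 25} - 43\right) \left(-31\right) = \left(\sqrt{1} - 43\right) \left(-31\right) = \left(1 - 43\right) \left(-31\right) = \left(-42\right) \left(-31\right) = 1302$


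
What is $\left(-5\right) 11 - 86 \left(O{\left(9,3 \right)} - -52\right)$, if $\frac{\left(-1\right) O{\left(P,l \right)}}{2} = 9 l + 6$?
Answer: $1149$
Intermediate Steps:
$O{\left(P,l \right)} = -12 - 18 l$ ($O{\left(P,l \right)} = - 2 \left(9 l + 6\right) = - 2 \left(6 + 9 l\right) = -12 - 18 l$)
$\left(-5\right) 11 - 86 \left(O{\left(9,3 \right)} - -52\right) = \left(-5\right) 11 - 86 \left(\left(-12 - 54\right) - -52\right) = -55 - 86 \left(\left(-12 - 54\right) + 52\right) = -55 - 86 \left(-66 + 52\right) = -55 - -1204 = -55 + 1204 = 1149$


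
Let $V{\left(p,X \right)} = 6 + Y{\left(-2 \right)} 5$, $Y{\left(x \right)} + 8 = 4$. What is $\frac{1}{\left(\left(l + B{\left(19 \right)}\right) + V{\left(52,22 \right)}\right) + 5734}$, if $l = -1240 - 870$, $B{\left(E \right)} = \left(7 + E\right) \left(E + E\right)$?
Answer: $\frac{1}{4598} \approx 0.00021749$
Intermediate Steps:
$Y{\left(x \right)} = -4$ ($Y{\left(x \right)} = -8 + 4 = -4$)
$B{\left(E \right)} = 2 E \left(7 + E\right)$ ($B{\left(E \right)} = \left(7 + E\right) 2 E = 2 E \left(7 + E\right)$)
$V{\left(p,X \right)} = -14$ ($V{\left(p,X \right)} = 6 - 20 = -14$)
$l = -2110$
$\frac{1}{\left(\left(l + B{\left(19 \right)}\right) + V{\left(52,22 \right)}\right) + 5734} = \frac{1}{\left(\left(-2110 + 2 \cdot 19 \left(7 + 19\right)\right) - 14\right) + 5734} = \frac{1}{\left(\left(-2110 + 2 \cdot 19 \cdot 26\right) - 14\right) + 5734} = \frac{1}{\left(\left(-2110 + 988\right) - 14\right) + 5734} = \frac{1}{\left(-1122 - 14\right) + 5734} = \frac{1}{-1136 + 5734} = \frac{1}{4598}$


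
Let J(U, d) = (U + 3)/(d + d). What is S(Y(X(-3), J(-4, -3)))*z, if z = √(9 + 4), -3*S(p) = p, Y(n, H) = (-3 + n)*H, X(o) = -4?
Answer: 7*√13/18 ≈ 1.4022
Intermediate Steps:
J(U, d) = (3 + U)/(2*d) (J(U, d) = (3 + U)/((2*d)) = (3 + U)*(1/(2*d)) = (3 + U)/(2*d))
Y(n, H) = H*(-3 + n)
S(p) = -p/3
z = √13 ≈ 3.6056
S(Y(X(-3), J(-4, -3)))*z = (-(½)*(3 - 4)/(-3)*(-3 - 4)/3)*√13 = (-(½)*(-⅓)*(-1)*(-7)/3)*√13 = (-(-7)/18)*√13 = (-⅓*(-7/6))*√13 = 7*√13/18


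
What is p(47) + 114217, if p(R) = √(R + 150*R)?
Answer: 114217 + √7097 ≈ 1.1430e+5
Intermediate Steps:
p(R) = √151*√R (p(R) = √(151*R) = √151*√R)
p(47) + 114217 = √151*√47 + 114217 = √7097 + 114217 = 114217 + √7097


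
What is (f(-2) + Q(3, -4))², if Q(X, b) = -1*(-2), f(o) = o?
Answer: 0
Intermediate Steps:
Q(X, b) = 2
(f(-2) + Q(3, -4))² = (-2 + 2)² = 0² = 0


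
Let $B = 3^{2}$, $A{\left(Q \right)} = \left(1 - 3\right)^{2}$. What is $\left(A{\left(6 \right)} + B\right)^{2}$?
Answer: $169$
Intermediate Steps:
$A{\left(Q \right)} = 4$ ($A{\left(Q \right)} = \left(-2\right)^{2} = 4$)
$B = 9$
$\left(A{\left(6 \right)} + B\right)^{2} = \left(4 + 9\right)^{2} = 13^{2} = 169$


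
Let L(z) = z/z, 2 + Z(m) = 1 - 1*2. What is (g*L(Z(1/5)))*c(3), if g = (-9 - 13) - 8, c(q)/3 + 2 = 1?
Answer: 90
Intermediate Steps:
c(q) = -3 (c(q) = -6 + 3*1 = -6 + 3 = -3)
g = -30 (g = -22 - 8 = -30)
Z(m) = -3 (Z(m) = -2 + (1 - 1*2) = -2 + (1 - 2) = -2 - 1 = -3)
L(z) = 1
(g*L(Z(1/5)))*c(3) = -30*1*(-3) = -30*(-3) = 90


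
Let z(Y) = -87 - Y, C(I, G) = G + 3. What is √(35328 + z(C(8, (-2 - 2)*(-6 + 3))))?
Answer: 3*√3914 ≈ 187.69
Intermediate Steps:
C(I, G) = 3 + G
√(35328 + z(C(8, (-2 - 2)*(-6 + 3)))) = √(35328 + (-87 - (3 + (-2 - 2)*(-6 + 3)))) = √(35328 + (-87 - (3 - 4*(-3)))) = √(35328 + (-87 - (3 + 12))) = √(35328 + (-87 - 1*15)) = √(35328 + (-87 - 15)) = √(35328 - 102) = √35226 = 3*√3914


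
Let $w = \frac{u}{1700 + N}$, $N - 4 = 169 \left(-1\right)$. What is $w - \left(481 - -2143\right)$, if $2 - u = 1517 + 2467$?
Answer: $- \frac{4031822}{1535} \approx -2626.6$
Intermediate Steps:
$u = -3982$ ($u = 2 - \left(1517 + 2467\right) = 2 - 3984 = -3982$)
$N = -165$ ($N = 4 + 169 \left(-1\right) = 4 - 169 = -165$)
$w = - \frac{3982}{1535}$ ($w = - \frac{3982}{1700 - 165} = - \frac{3982}{1535} \approx -2.5941$)
$w - \left(481 - -2143\right) = - \frac{3982}{1535} - \left(481 - -2143\right) = - \frac{3982}{1535} - \left(481 + 2143\right) = - \frac{3982}{1535} - 2624 = - \frac{4031822}{1535}$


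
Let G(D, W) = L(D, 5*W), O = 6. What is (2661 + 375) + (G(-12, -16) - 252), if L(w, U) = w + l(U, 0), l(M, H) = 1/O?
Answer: 16633/6 ≈ 2772.2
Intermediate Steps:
l(M, H) = 1/6
L(w, U) = 1/6 + w (L(w, U) = w + 1/6 = 1/6 + w)
G(D, W) = 1/6 + D
(2661 + 375) + (G(-12, -16) - 252) = (2661 + 375) + ((1/6 - 12) - 252) = 3036 + (-71/6 - 252) = 3036 - 1583/6 = 16633/6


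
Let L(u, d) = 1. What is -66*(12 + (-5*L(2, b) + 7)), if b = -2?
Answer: -924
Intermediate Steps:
-66*(12 + (-5*L(2, b) + 7)) = -66*(12 + (-5*1 + 7)) = -66*(12 + (-5 + 7)) = -66*(12 + 2) = -66*14 = -924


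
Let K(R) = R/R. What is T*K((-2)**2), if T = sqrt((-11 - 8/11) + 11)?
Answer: 2*I*sqrt(22)/11 ≈ 0.8528*I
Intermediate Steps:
K(R) = 1
T = 2*I*sqrt(22)/11 (T = sqrt((-11 - 8/11) + 11) = sqrt(-129/11 + 11) = sqrt(-8/11) = 2*I*sqrt(22)/11 ≈ 0.8528*I)
T*K((-2)**2) = (2*I*sqrt(22)/11)*1 = 2*I*sqrt(22)/11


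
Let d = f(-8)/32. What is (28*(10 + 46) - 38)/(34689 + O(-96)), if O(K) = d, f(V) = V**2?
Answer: 1530/34691 ≈ 0.044104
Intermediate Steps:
d = 2 (d = (-8)**2/32 = 64*(1/32) = 2)
O(K) = 2
(28*(10 + 46) - 38)/(34689 + O(-96)) = (28*(10 + 46) - 38)/(34689 + 2) = (28*56 - 38)/34691 = (1568 - 38)*(1/34691) = 1530*(1/34691) = 1530/34691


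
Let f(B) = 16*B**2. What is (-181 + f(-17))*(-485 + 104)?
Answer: -1692783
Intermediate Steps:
(-181 + f(-17))*(-485 + 104) = (-181 + 16*(-17)**2)*(-485 + 104) = (-181 + 16*289)*(-381) = (-181 + 4624)*(-381) = 4443*(-381) = -1692783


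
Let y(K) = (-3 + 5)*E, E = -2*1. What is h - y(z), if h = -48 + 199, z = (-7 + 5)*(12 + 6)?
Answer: 155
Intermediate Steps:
z = -36 (z = -2*18 = -36)
E = -2
y(K) = -4 (y(K) = (-3 + 5)*(-2) = 2*(-2) = -4)
h = 151
h - y(z) = 151 - 1*(-4) = 151 + 4 = 155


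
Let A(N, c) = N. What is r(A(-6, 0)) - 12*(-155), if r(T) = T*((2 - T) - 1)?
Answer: 1818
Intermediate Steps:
r(T) = T*(1 - T)
r(A(-6, 0)) - 12*(-155) = -6*(1 - 1*(-6)) - 12*(-155) = -6*(1 + 6) + 1860 = -6*7 + 1860 = -42 + 1860 = 1818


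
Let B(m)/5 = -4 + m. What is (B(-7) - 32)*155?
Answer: -13485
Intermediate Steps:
B(m) = -20 + 5*m (B(m) = 5*(-4 + m) = -20 + 5*m)
(B(-7) - 32)*155 = ((-20 + 5*(-7)) - 32)*155 = ((-20 - 35) - 32)*155 = (-55 - 32)*155 = -87*155 = -13485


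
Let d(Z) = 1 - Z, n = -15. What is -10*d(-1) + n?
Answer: -35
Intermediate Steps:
-10*d(-1) + n = -10*(1 - 1*(-1)) - 15 = -10*(1 + 1) - 15 = -10*2 - 15 = -20 - 15 = -35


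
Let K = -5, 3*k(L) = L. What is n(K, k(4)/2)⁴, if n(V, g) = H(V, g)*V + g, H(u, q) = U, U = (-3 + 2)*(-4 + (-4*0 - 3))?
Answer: 112550881/81 ≈ 1.3895e+6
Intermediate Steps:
k(L) = L/3
U = 7 (U = -(-4 + (0 - 3)) = -(-4 - 3) = -1*(-7) = 7)
H(u, q) = 7
n(V, g) = g + 7*V (n(V, g) = 7*V + g = g + 7*V)
n(K, k(4)/2)⁴ = (((⅓)*4)/2 + 7*(-5))⁴ = ((4/3)*(½) - 35)⁴ = (⅔ - 35)⁴ = (-103/3)⁴ = 112550881/81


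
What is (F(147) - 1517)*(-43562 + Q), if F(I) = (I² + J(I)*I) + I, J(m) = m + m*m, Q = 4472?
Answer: -125806122390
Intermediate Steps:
J(m) = m + m²
F(I) = I + I² + I²*(1 + I) (F(I) = (I² + (I*(1 + I))*I) + I = (I² + I²*(1 + I)) + I = I + I² + I²*(1 + I))
(F(147) - 1517)*(-43562 + Q) = (147*(1 + 147 + 147*(1 + 147)) - 1517)*(-43562 + 4472) = (147*(1 + 147 + 147*148) - 1517)*(-39090) = (147*(1 + 147 + 21756) - 1517)*(-39090) = (147*21904 - 1517)*(-39090) = (3219888 - 1517)*(-39090) = 3218371*(-39090) = -125806122390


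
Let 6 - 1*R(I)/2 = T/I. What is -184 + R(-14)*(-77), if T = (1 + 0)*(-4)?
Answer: -1064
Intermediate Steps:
T = -4 (T = 1*(-4) = -4)
R(I) = 12 + 8/I (R(I) = 12 - (-8)/I = 12 + 8/I)
-184 + R(-14)*(-77) = -184 + (12 + 8/(-14))*(-77) = -184 + (12 + 8*(-1/14))*(-77) = -184 + (12 - 4/7)*(-77) = -184 + (80/7)*(-77) = -184 - 880 = -1064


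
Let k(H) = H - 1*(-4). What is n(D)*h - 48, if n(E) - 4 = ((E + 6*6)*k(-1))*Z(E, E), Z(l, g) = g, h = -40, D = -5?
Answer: 18392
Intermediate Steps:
k(H) = 4 + H (k(H) = H + 4 = 4 + H)
n(E) = 4 + E*(108 + 3*E) (n(E) = 4 + ((E + 6*6)*(4 - 1))*E = 4 + ((E + 36)*3)*E = 4 + ((36 + E)*3)*E = 4 + (108 + 3*E)*E = 4 + E*(108 + 3*E))
n(D)*h - 48 = (4 + 3*(-5)² + 108*(-5))*(-40) - 48 = (4 + 3*25 - 540)*(-40) - 48 = (4 + 75 - 540)*(-40) - 48 = -461*(-40) - 48 = 18440 - 48 = 18392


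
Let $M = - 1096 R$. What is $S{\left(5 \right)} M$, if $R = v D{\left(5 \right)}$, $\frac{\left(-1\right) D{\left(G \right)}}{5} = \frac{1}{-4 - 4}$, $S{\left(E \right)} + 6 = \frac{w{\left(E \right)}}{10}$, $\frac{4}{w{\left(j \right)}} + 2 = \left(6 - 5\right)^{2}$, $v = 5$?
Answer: $21920$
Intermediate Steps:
$w{\left(j \right)} = -4$ ($w{\left(j \right)} = \frac{4}{-2 + \left(6 - 5\right)^{2}} = \frac{4}{-2 + 1^{2}} = \frac{4}{-2 + 1} = \frac{4}{-1} = 4 \left(-1\right) = -4$)
$S{\left(E \right)} = - \frac{32}{5}$ ($S{\left(E \right)} = -6 - \frac{4}{10} = -6 - \frac{2}{5} = - \frac{32}{5}$)
$D{\left(G \right)} = \frac{5}{8}$ ($D{\left(G \right)} = - \frac{5}{-4 - 4} = - \frac{5}{-8} = \left(-5\right) \left(- \frac{1}{8}\right) = \frac{5}{8}$)
$R = \frac{25}{8}$ ($R = 5 \cdot \frac{5}{8} = \frac{25}{8} \approx 3.125$)
$M = -3425$ ($M = \left(-1096\right) \frac{25}{8} = -3425$)
$S{\left(5 \right)} M = \left(- \frac{32}{5}\right) \left(-3425\right) = 21920$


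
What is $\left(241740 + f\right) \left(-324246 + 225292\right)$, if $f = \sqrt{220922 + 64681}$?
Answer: $-23921139960 - 98954 \sqrt{285603} \approx -2.3974 \cdot 10^{10}$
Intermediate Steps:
$f = \sqrt{285603} \approx 534.42$
$\left(241740 + f\right) \left(-324246 + 225292\right) = \left(241740 + \sqrt{285603}\right) \left(-324246 + 225292\right) = \left(241740 + \sqrt{285603}\right) \left(-98954\right) = -23921139960 - 98954 \sqrt{285603}$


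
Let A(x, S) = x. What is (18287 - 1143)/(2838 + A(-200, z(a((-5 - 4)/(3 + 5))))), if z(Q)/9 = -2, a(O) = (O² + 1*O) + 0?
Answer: 8572/1319 ≈ 6.4989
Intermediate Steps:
a(O) = O + O² (a(O) = (O² + O) + 0 = (O + O²) + 0 = O + O²)
z(Q) = -18 (z(Q) = 9*(-2) = -18)
(18287 - 1143)/(2838 + A(-200, z(a((-5 - 4)/(3 + 5))))) = (18287 - 1143)/(2838 - 200) = 17144/2638 = 17144*(1/2638) = 8572/1319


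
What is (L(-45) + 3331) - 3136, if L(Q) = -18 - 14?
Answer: 163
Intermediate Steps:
L(Q) = -32
(L(-45) + 3331) - 3136 = (-32 + 3331) - 3136 = 3299 - 3136 = 163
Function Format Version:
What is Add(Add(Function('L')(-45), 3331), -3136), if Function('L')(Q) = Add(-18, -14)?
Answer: 163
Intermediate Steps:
Function('L')(Q) = -32
Add(Add(Function('L')(-45), 3331), -3136) = Add(Add(-32, 3331), -3136) = Add(3299, -3136) = 163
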